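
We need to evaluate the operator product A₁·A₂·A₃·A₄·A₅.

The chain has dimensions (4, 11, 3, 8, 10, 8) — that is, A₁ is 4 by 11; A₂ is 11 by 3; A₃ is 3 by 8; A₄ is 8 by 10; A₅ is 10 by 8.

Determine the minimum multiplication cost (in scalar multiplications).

Adjacent pairs: A₁A₂ = 4·11·3 = 132; A₂A₃ = 11·3·8 = 264; A₃A₄ = 3·8·10 = 240; A₄A₅ = 8·10·8 = 640.
Length 3: A₁..A₃: k=1: 0+264+4·11·8=616; k=2: 132+0+4·3·8=228 → min 228 | A₂..A₄: k=2: 0+240+11·3·10=570; k=3: 264+0+11·8·10=1144 → min 570 | A₃..A₅: k=3: 0+640+3·8·8=832; k=4: 240+0+3·10·8=480 → min 480.
Length 4: A₁..A₄: k=1: 0+570+4·11·10=1010; k=2: 132+240+4·3·10=492; k=3: 228+0+4·8·10=548 → min 492 | A₂..A₅: k=2: 0+480+11·3·8=744; k=3: 264+640+11·8·8=1608; k=4: 570+0+11·10·8=1450 → min 744.
Length 5: A₁..A₅: k=1: 0+744+4·11·8=1096; k=2: 132+480+4·3·8=708; k=3: 228+640+4·8·8=1124; k=4: 492+0+4·10·8=812 → min 708.
Optimal order: ((A₁·A₂)·((A₃·A₄)·A₅)) with cost 708.

708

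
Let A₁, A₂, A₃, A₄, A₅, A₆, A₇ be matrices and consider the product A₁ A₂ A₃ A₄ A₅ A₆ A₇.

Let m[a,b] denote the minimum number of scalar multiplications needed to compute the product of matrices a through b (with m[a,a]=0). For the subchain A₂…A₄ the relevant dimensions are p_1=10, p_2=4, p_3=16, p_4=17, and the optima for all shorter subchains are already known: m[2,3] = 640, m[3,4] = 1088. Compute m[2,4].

m[2,4] = min over k∈[2,3] of m[2,k]+m[k+1,4]+p_{1}·p_k·p_{4}.
k=2: 0 + 1088 + 10·4·17 = 1768; k=3: 640 + 0 + 10·16·17 = 3360.
Minimum: 1768 at k=2.

1768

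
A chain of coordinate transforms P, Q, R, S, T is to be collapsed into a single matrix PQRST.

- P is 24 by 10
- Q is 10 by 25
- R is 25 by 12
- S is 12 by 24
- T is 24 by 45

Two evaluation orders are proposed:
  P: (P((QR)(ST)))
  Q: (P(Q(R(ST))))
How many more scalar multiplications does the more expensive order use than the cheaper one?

16350

Order P = (P((QR)(ST))): (QR): 10×25 by 25×12 → 10×12, cost 10·25·12 = 3000; (ST): 12×24 by 24×45 → 12×45, cost 12·24·45 = 12960; ((QR)(ST)): 10×12 by 12×45 → 10×45, cost 10·12·45 = 5400; cumulative 21360; (P((QR)(ST))): 24×10 by 10×45 → 24×45, cost 24·10·45 = 10800; cumulative 32160. Total 32160.
Order Q = (P(Q(R(ST)))): (ST): 12×24 by 24×45 → 12×45, cost 12·24·45 = 12960; (R(ST)): 25×12 by 12×45 → 25×45, cost 25·12·45 = 13500; cumulative 26460; (Q(R(ST))): 10×25 by 25×45 → 10×45, cost 10·25·45 = 11250; cumulative 37710; (P(Q(R(ST)))): 24×10 by 10×45 → 24×45, cost 24·10·45 = 10800; cumulative 48510. Total 48510.
Difference: |32160 − 48510| = 16350.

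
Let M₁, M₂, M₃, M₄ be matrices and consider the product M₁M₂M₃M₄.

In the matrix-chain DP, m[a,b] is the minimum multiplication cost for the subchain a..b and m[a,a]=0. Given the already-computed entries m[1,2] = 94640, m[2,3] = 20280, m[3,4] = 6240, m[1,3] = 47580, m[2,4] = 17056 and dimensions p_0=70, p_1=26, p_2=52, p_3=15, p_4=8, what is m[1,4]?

31616

m[1,4] = min over k∈[1,3] of m[1,k]+m[k+1,4]+p_{0}·p_k·p_{4}.
k=1: 0 + 17056 + 70·26·8 = 31616; k=2: 94640 + 6240 + 70·52·8 = 130000; k=3: 47580 + 0 + 70·15·8 = 55980.
Minimum: 31616 at k=1.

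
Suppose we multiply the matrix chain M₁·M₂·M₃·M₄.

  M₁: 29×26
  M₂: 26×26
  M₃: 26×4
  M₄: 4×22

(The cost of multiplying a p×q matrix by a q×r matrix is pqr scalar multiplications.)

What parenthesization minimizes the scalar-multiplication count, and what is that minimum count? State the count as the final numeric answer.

8272

Adjacent pairs: M₁M₂ = 29·26·26 = 19604; M₂M₃ = 26·26·4 = 2704; M₃M₄ = 26·4·22 = 2288.
Length 3: M₁..M₃: k=1: 0+2704+29·26·4=5720; k=2: 19604+0+29·26·4=22620 → min 5720 | M₂..M₄: k=2: 0+2288+26·26·22=17160; k=3: 2704+0+26·4·22=4992 → min 4992.
Length 4: M₁..M₄: k=1: 0+4992+29·26·22=21580; k=2: 19604+2288+29·26·22=38480; k=3: 5720+0+29·4·22=8272 → min 8272.
Optimal parenthesization: ((M₁·(M₂·M₃))·M₄) with cost 8272.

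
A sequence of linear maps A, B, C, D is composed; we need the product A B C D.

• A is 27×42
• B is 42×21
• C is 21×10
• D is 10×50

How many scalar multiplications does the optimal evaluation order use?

33660

Adjacent pairs: AB = 27·42·21 = 23814; BC = 42·21·10 = 8820; CD = 21·10·50 = 10500.
Length 3: A..C: k=1: 0+8820+27·42·10=20160; k=2: 23814+0+27·21·10=29484 → min 20160 | B..D: k=2: 0+10500+42·21·50=54600; k=3: 8820+0+42·10·50=29820 → min 29820.
Length 4: A..D: k=1: 0+29820+27·42·50=86520; k=2: 23814+10500+27·21·50=62664; k=3: 20160+0+27·10·50=33660 → min 33660.
Optimal order: ((A (B C)) D) with cost 33660.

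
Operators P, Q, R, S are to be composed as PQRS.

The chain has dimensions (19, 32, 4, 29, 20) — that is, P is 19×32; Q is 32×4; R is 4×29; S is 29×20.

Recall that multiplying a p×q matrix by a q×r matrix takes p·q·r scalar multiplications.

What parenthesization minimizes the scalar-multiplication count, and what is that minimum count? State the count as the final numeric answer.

Adjacent pairs: PQ = 19·32·4 = 2432; QR = 32·4·29 = 3712; RS = 4·29·20 = 2320.
Length 3: P..R: k=1: 0+3712+19·32·29=21344; k=2: 2432+0+19·4·29=4636 → min 4636 | Q..S: k=2: 0+2320+32·4·20=4880; k=3: 3712+0+32·29·20=22272 → min 4880.
Length 4: P..S: k=1: 0+4880+19·32·20=17040; k=2: 2432+2320+19·4·20=6272; k=3: 4636+0+19·29·20=15656 → min 6272.
Optimal parenthesization: ((PQ)(RS)) with cost 6272.

6272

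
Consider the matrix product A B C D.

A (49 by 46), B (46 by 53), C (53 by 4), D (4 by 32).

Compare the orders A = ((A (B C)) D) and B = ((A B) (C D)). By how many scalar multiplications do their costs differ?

Order A = ((A (B C)) D): (B C): 46×53 by 53×4 → 46×4, cost 46·53·4 = 9752; (A (B C)): 49×46 by 46×4 → 49×4, cost 49·46·4 = 9016; cumulative 18768; ((A (B C)) D): 49×4 by 4×32 → 49×32, cost 49·4·32 = 6272; cumulative 25040. Total 25040.
Order B = ((A B) (C D)): (A B): 49×46 by 46×53 → 49×53, cost 49·46·53 = 119462; (C D): 53×4 by 4×32 → 53×32, cost 53·4·32 = 6784; ((A B) (C D)): 49×53 by 53×32 → 49×32, cost 49·53·32 = 83104; cumulative 209350. Total 209350.
Difference: |25040 − 209350| = 184310.

184310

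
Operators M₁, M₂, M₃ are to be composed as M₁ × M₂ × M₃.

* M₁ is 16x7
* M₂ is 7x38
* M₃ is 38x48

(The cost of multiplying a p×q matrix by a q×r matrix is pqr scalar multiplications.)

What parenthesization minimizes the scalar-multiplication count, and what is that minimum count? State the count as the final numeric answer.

18144

(M₁ × (M₂ × M₃)): cost 18144.
((M₁ × M₂) × M₃): cost 33440.
Optimal: (M₁ × (M₂ × M₃)) with cost 18144.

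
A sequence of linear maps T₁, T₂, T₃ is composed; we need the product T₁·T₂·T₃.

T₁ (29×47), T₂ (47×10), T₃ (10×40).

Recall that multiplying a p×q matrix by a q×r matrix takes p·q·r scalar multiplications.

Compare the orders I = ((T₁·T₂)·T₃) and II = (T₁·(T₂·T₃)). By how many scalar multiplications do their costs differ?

48090

Order I = ((T₁·T₂)·T₃): (T₁·T₂): 29×47 by 47×10 → 29×10, cost 29·47·10 = 13630; ((T₁·T₂)·T₃): 29×10 by 10×40 → 29×40, cost 29·10·40 = 11600; cumulative 25230. Total 25230.
Order II = (T₁·(T₂·T₃)): (T₂·T₃): 47×10 by 10×40 → 47×40, cost 47·10·40 = 18800; (T₁·(T₂·T₃)): 29×47 by 47×40 → 29×40, cost 29·47·40 = 54520; cumulative 73320. Total 73320.
Difference: |25230 − 73320| = 48090.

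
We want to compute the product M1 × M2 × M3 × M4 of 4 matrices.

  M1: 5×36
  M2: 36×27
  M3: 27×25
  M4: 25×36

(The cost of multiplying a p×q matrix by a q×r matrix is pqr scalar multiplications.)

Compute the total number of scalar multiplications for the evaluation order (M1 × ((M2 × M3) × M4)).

(M2 × M3): 36×27 by 27×25 → 36×25, cost 36·27·25 = 24300
((M2 × M3) × M4): 36×25 by 25×36 → 36×36, cost 36·25·36 = 32400; cumulative 56700
(M1 × ((M2 × M3) × M4)): 5×36 by 36×36 → 5×36, cost 5·36·36 = 6480; cumulative 63180
Total: 63180 scalar multiplications.

63180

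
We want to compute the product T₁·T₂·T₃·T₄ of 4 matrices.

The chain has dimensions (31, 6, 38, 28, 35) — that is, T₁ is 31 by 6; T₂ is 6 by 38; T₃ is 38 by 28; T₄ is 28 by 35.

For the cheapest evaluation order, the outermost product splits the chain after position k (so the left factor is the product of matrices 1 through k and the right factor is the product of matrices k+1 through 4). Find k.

1

Adjacent pairs: T₁T₂ = 31·6·38 = 7068; T₂T₃ = 6·38·28 = 6384; T₃T₄ = 38·28·35 = 37240.
Length 3: T₁..T₃: k=1: 0+6384+31·6·28=11592; k=2: 7068+0+31·38·28=40052 → min 11592 | T₂..T₄: k=2: 0+37240+6·38·35=45220; k=3: 6384+0+6·28·35=12264 → min 12264.
Top-level splits: k=1: (T₁..T₁)·(T₂..T₄) → 0+12264+31·6·35 = 18774; k=2: (T₁..T₂)·(T₃..T₄) → 7068+37240+31·38·35 = 85538; k=3: (T₁..T₃)·(T₄..T₄) → 11592+0+31·28·35 = 41972.
Best split is after T₁, i.e. k = 1.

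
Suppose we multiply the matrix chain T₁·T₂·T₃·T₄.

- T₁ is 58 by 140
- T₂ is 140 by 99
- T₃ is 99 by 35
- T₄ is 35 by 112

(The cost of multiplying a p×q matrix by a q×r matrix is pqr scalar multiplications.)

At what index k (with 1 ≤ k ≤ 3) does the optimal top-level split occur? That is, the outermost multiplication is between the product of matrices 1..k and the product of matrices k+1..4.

3

Adjacent pairs: T₁T₂ = 58·140·99 = 803880; T₂T₃ = 140·99·35 = 485100; T₃T₄ = 99·35·112 = 388080.
Length 3: T₁..T₃: k=1: 0+485100+58·140·35=769300; k=2: 803880+0+58·99·35=1004850 → min 769300 | T₂..T₄: k=2: 0+388080+140·99·112=1940400; k=3: 485100+0+140·35·112=1033900 → min 1033900.
Top-level splits: k=1: (T₁..T₁)·(T₂..T₄) → 0+1033900+58·140·112 = 1943340; k=2: (T₁..T₂)·(T₃..T₄) → 803880+388080+58·99·112 = 1835064; k=3: (T₁..T₃)·(T₄..T₄) → 769300+0+58·35·112 = 996660.
Best split is after T₃, i.e. k = 3.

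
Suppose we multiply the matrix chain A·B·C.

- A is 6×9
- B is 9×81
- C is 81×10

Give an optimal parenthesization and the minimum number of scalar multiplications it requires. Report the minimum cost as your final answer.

7830

(A·(B·C)): cost 7830.
((A·B)·C): cost 9234.
Optimal: (A·(B·C)) with cost 7830.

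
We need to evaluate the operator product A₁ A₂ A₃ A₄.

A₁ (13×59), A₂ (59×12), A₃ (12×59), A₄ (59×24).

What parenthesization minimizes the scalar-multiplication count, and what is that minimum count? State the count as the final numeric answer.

Adjacent pairs: A₁A₂ = 13·59·12 = 9204; A₂A₃ = 59·12·59 = 41772; A₃A₄ = 12·59·24 = 16992.
Length 3: A₁..A₃: k=1: 0+41772+13·59·59=87025; k=2: 9204+0+13·12·59=18408 → min 18408 | A₂..A₄: k=2: 0+16992+59·12·24=33984; k=3: 41772+0+59·59·24=125316 → min 33984.
Length 4: A₁..A₄: k=1: 0+33984+13·59·24=52392; k=2: 9204+16992+13·12·24=29940; k=3: 18408+0+13·59·24=36816 → min 29940.
Optimal parenthesization: ((A₁ A₂) (A₃ A₄)) with cost 29940.

29940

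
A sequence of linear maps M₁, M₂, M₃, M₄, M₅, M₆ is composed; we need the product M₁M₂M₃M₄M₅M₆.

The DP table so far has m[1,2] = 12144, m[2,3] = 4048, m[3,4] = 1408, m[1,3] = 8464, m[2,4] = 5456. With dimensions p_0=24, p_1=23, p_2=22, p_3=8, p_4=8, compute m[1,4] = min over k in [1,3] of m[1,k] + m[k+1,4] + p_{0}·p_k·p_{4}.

9872

m[1,4] = min over k∈[1,3] of m[1,k]+m[k+1,4]+p_{0}·p_k·p_{4}.
k=1: 0 + 5456 + 24·23·8 = 9872; k=2: 12144 + 1408 + 24·22·8 = 17776; k=3: 8464 + 0 + 24·8·8 = 10000.
Minimum: 9872 at k=1.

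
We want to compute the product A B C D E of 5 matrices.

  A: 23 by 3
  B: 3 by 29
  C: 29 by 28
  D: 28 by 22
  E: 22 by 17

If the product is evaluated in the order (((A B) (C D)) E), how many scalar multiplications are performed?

(A B): 23×3 by 3×29 → 23×29, cost 23·3·29 = 2001
(C D): 29×28 by 28×22 → 29×22, cost 29·28·22 = 17864
((A B) (C D)): 23×29 by 29×22 → 23×22, cost 23·29·22 = 14674; cumulative 34539
(((A B) (C D)) E): 23×22 by 22×17 → 23×17, cost 23·22·17 = 8602; cumulative 43141
Total: 43141 scalar multiplications.

43141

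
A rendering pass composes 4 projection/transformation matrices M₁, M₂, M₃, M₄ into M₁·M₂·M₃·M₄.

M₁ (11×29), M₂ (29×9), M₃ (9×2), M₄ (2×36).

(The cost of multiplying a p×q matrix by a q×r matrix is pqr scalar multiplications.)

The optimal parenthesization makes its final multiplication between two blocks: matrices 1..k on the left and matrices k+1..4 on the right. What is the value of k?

3

Adjacent pairs: M₁M₂ = 11·29·9 = 2871; M₂M₃ = 29·9·2 = 522; M₃M₄ = 9·2·36 = 648.
Length 3: M₁..M₃: k=1: 0+522+11·29·2=1160; k=2: 2871+0+11·9·2=3069 → min 1160 | M₂..M₄: k=2: 0+648+29·9·36=10044; k=3: 522+0+29·2·36=2610 → min 2610.
Top-level splits: k=1: (M₁..M₁)·(M₂..M₄) → 0+2610+11·29·36 = 14094; k=2: (M₁..M₂)·(M₃..M₄) → 2871+648+11·9·36 = 7083; k=3: (M₁..M₃)·(M₄..M₄) → 1160+0+11·2·36 = 1952.
Best split is after M₃, i.e. k = 3.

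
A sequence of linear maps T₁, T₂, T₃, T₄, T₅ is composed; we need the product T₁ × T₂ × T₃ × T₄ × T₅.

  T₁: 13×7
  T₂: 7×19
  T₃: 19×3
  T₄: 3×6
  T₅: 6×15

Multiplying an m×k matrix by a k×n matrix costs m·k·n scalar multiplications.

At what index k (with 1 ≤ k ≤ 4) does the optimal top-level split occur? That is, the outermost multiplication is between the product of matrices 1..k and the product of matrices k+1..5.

Adjacent pairs: T₁T₂ = 13·7·19 = 1729; T₂T₃ = 7·19·3 = 399; T₃T₄ = 19·3·6 = 342; T₄T₅ = 3·6·15 = 270.
Length 3: T₁..T₃: k=1: 0+399+13·7·3=672; k=2: 1729+0+13·19·3=2470 → min 672 | T₂..T₄: k=2: 0+342+7·19·6=1140; k=3: 399+0+7·3·6=525 → min 525 | T₃..T₅: k=3: 0+270+19·3·15=1125; k=4: 342+0+19·6·15=2052 → min 1125.
Length 4: T₁..T₄: k=1: 0+525+13·7·6=1071; k=2: 1729+342+13·19·6=3553; k=3: 672+0+13·3·6=906 → min 906 | T₂..T₅: k=2: 0+1125+7·19·15=3120; k=3: 399+270+7·3·15=984; k=4: 525+0+7·6·15=1155 → min 984.
Top-level splits: k=1: (T₁..T₁)·(T₂..T₅) → 0+984+13·7·15 = 2349; k=2: (T₁..T₂)·(T₃..T₅) → 1729+1125+13·19·15 = 6559; k=3: (T₁..T₃)·(T₄..T₅) → 672+270+13·3·15 = 1527; k=4: (T₁..T₄)·(T₅..T₅) → 906+0+13·6·15 = 2076.
Best split is after T₃, i.e. k = 3.

3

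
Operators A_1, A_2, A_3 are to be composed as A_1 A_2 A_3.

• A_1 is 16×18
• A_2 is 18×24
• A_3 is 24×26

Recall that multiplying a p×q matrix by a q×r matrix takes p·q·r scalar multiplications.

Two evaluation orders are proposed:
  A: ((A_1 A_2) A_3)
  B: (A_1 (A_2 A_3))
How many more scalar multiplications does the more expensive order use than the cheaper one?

1824

Order A = ((A_1 A_2) A_3): (A_1 A_2): 16×18 by 18×24 → 16×24, cost 16·18·24 = 6912; ((A_1 A_2) A_3): 16×24 by 24×26 → 16×26, cost 16·24·26 = 9984; cumulative 16896. Total 16896.
Order B = (A_1 (A_2 A_3)): (A_2 A_3): 18×24 by 24×26 → 18×26, cost 18·24·26 = 11232; (A_1 (A_2 A_3)): 16×18 by 18×26 → 16×26, cost 16·18·26 = 7488; cumulative 18720. Total 18720.
Difference: |16896 − 18720| = 1824.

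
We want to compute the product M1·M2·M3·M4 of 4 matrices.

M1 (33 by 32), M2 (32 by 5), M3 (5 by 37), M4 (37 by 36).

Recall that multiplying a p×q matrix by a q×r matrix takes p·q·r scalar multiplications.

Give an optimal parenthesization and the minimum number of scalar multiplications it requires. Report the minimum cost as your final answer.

Adjacent pairs: M1M2 = 33·32·5 = 5280; M2M3 = 32·5·37 = 5920; M3M4 = 5·37·36 = 6660.
Length 3: M1..M3: k=1: 0+5920+33·32·37=44992; k=2: 5280+0+33·5·37=11385 → min 11385 | M2..M4: k=2: 0+6660+32·5·36=12420; k=3: 5920+0+32·37·36=48544 → min 12420.
Length 4: M1..M4: k=1: 0+12420+33·32·36=50436; k=2: 5280+6660+33·5·36=17880; k=3: 11385+0+33·37·36=55341 → min 17880.
Optimal parenthesization: ((M1·M2)·(M3·M4)) with cost 17880.

17880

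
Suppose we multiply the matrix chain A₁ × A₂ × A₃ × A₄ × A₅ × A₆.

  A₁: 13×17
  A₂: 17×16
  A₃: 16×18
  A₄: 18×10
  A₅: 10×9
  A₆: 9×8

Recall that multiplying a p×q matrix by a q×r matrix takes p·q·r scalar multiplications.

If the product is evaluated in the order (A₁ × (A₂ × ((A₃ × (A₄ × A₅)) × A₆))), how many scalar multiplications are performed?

9308

(A₄ × A₅): 18×10 by 10×9 → 18×9, cost 18·10·9 = 1620
(A₃ × (A₄ × A₅)): 16×18 by 18×9 → 16×9, cost 16·18·9 = 2592; cumulative 4212
((A₃ × (A₄ × A₅)) × A₆): 16×9 by 9×8 → 16×8, cost 16·9·8 = 1152; cumulative 5364
(A₂ × ((A₃ × (A₄ × A₅)) × A₆)): 17×16 by 16×8 → 17×8, cost 17·16·8 = 2176; cumulative 7540
(A₁ × (A₂ × ((A₃ × (A₄ × A₅)) × A₆))): 13×17 by 17×8 → 13×8, cost 13·17·8 = 1768; cumulative 9308
Total: 9308 scalar multiplications.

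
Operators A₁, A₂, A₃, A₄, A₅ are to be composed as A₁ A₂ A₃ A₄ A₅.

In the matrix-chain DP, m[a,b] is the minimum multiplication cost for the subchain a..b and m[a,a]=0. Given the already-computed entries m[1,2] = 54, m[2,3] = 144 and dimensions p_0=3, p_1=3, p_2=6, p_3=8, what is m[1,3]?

198

m[1,3] = min over k∈[1,2] of m[1,k]+m[k+1,3]+p_{0}·p_k·p_{3}.
k=1: 0 + 144 + 3·3·8 = 216; k=2: 54 + 0 + 3·6·8 = 198.
Minimum: 198 at k=2.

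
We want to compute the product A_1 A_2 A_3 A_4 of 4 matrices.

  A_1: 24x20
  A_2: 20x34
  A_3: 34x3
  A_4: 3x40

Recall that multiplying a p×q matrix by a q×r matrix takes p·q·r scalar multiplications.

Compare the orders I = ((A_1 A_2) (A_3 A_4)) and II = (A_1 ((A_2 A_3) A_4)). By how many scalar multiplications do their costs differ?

Order I = ((A_1 A_2) (A_3 A_4)): (A_1 A_2): 24×20 by 20×34 → 24×34, cost 24·20·34 = 16320; (A_3 A_4): 34×3 by 3×40 → 34×40, cost 34·3·40 = 4080; ((A_1 A_2) (A_3 A_4)): 24×34 by 34×40 → 24×40, cost 24·34·40 = 32640; cumulative 53040. Total 53040.
Order II = (A_1 ((A_2 A_3) A_4)): (A_2 A_3): 20×34 by 34×3 → 20×3, cost 20·34·3 = 2040; ((A_2 A_3) A_4): 20×3 by 3×40 → 20×40, cost 20·3·40 = 2400; cumulative 4440; (A_1 ((A_2 A_3) A_4)): 24×20 by 20×40 → 24×40, cost 24·20·40 = 19200; cumulative 23640. Total 23640.
Difference: |53040 − 23640| = 29400.

29400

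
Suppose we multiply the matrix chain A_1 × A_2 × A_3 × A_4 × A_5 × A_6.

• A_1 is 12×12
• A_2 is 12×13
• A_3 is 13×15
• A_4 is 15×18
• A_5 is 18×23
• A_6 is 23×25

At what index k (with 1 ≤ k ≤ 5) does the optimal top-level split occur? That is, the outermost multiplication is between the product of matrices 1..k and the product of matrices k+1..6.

5

Adjacent pairs: A_1A_2 = 12·12·13 = 1872; A_2A_3 = 12·13·15 = 2340; A_3A_4 = 13·15·18 = 3510; A_4A_5 = 15·18·23 = 6210; A_5A_6 = 18·23·25 = 10350.
Length 3: A_1..A_3: k=1: 0+2340+12·12·15=4500; k=2: 1872+0+12·13·15=4212 → min 4212 | A_2..A_4: k=2: 0+3510+12·13·18=6318; k=3: 2340+0+12·15·18=5580 → min 5580 | A_3..A_5: k=3: 0+6210+13·15·23=10695; k=4: 3510+0+13·18·23=8892 → min 8892 | A_4..A_6: k=4: 0+10350+15·18·25=17100; k=5: 6210+0+15·23·25=14835 → min 14835.
Length 4: A_1..A_4: k=1: 0+5580+12·12·18=8172; k=2: 1872+3510+12·13·18=8190; k=3: 4212+0+12·15·18=7452 → min 7452 | A_2..A_5: k=2: 0+8892+12·13·23=12480; k=3: 2340+6210+12·15·23=12690; k=4: 5580+0+12·18·23=10548 → min 10548 | A_3..A_6: k=3: 0+14835+13·15·25=19710; k=4: 3510+10350+13·18·25=19710; k=5: 8892+0+13·23·25=16367 → min 16367.
Length 5: A_1..A_5: k=1: 0+10548+12·12·23=13860; k=2: 1872+8892+12·13·23=14352; k=3: 4212+6210+12·15·23=14562; k=4: 7452+0+12·18·23=12420 → min 12420 | A_2..A_6: k=2: 0+16367+12·13·25=20267; k=3: 2340+14835+12·15·25=21675; k=4: 5580+10350+12·18·25=21330; k=5: 10548+0+12·23·25=17448 → min 17448.
Top-level splits: k=1: (A_1..A_1)·(A_2..A_6) → 0+17448+12·12·25 = 21048; k=2: (A_1..A_2)·(A_3..A_6) → 1872+16367+12·13·25 = 22139; k=3: (A_1..A_3)·(A_4..A_6) → 4212+14835+12·15·25 = 23547; k=4: (A_1..A_4)·(A_5..A_6) → 7452+10350+12·18·25 = 23202; k=5: (A_1..A_5)·(A_6..A_6) → 12420+0+12·23·25 = 19320.
Best split is after A_5, i.e. k = 5.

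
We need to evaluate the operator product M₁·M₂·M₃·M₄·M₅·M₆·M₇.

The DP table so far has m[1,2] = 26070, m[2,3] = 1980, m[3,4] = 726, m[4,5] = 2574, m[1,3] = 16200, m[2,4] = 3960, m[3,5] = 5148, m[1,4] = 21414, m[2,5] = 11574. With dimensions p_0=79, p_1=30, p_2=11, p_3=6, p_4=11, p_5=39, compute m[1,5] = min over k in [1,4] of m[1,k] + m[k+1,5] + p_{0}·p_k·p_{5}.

m[1,5] = min over k∈[1,4] of m[1,k]+m[k+1,5]+p_{0}·p_k·p_{5}.
k=1: 0 + 11574 + 79·30·39 = 104004; k=2: 26070 + 5148 + 79·11·39 = 65109; k=3: 16200 + 2574 + 79·6·39 = 37260; k=4: 21414 + 0 + 79·11·39 = 55305.
Minimum: 37260 at k=3.

37260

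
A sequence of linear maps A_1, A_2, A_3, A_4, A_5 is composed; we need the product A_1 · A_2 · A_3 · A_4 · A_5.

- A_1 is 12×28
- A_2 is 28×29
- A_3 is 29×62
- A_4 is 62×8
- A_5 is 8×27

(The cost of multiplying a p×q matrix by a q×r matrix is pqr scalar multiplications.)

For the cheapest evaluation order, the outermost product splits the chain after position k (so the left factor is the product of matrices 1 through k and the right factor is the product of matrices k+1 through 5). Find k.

Adjacent pairs: A_1A_2 = 12·28·29 = 9744; A_2A_3 = 28·29·62 = 50344; A_3A_4 = 29·62·8 = 14384; A_4A_5 = 62·8·27 = 13392.
Length 3: A_1..A_3: k=1: 0+50344+12·28·62=71176; k=2: 9744+0+12·29·62=31320 → min 31320 | A_2..A_4: k=2: 0+14384+28·29·8=20880; k=3: 50344+0+28·62·8=64232 → min 20880 | A_3..A_5: k=3: 0+13392+29·62·27=61938; k=4: 14384+0+29·8·27=20648 → min 20648.
Length 4: A_1..A_4: k=1: 0+20880+12·28·8=23568; k=2: 9744+14384+12·29·8=26912; k=3: 31320+0+12·62·8=37272 → min 23568 | A_2..A_5: k=2: 0+20648+28·29·27=42572; k=3: 50344+13392+28·62·27=110608; k=4: 20880+0+28·8·27=26928 → min 26928.
Top-level splits: k=1: (A_1..A_1)·(A_2..A_5) → 0+26928+12·28·27 = 36000; k=2: (A_1..A_2)·(A_3..A_5) → 9744+20648+12·29·27 = 39788; k=3: (A_1..A_3)·(A_4..A_5) → 31320+13392+12·62·27 = 64800; k=4: (A_1..A_4)·(A_5..A_5) → 23568+0+12·8·27 = 26160.
Best split is after A_4, i.e. k = 4.

4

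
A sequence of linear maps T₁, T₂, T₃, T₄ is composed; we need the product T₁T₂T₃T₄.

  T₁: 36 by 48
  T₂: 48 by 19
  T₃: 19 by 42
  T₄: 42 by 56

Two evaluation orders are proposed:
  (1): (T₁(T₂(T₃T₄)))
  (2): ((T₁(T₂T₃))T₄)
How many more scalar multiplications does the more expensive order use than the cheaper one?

Order (1) = (T₁(T₂(T₃T₄))): (T₃T₄): 19×42 by 42×56 → 19×56, cost 19·42·56 = 44688; (T₂(T₃T₄)): 48×19 by 19×56 → 48×56, cost 48·19·56 = 51072; cumulative 95760; (T₁(T₂(T₃T₄))): 36×48 by 48×56 → 36×56, cost 36·48·56 = 96768; cumulative 192528. Total 192528.
Order (2) = ((T₁(T₂T₃))T₄): (T₂T₃): 48×19 by 19×42 → 48×42, cost 48·19·42 = 38304; (T₁(T₂T₃)): 36×48 by 48×42 → 36×42, cost 36·48·42 = 72576; cumulative 110880; ((T₁(T₂T₃))T₄): 36×42 by 42×56 → 36×56, cost 36·42·56 = 84672; cumulative 195552. Total 195552.
Difference: |192528 − 195552| = 3024.

3024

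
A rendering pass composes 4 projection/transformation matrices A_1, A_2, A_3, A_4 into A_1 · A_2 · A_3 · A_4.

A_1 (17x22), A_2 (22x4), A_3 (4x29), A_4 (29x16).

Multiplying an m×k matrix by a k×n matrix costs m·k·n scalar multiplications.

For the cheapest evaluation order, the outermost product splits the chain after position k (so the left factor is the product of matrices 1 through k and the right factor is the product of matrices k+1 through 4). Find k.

Adjacent pairs: A_1A_2 = 17·22·4 = 1496; A_2A_3 = 22·4·29 = 2552; A_3A_4 = 4·29·16 = 1856.
Length 3: A_1..A_3: k=1: 0+2552+17·22·29=13398; k=2: 1496+0+17·4·29=3468 → min 3468 | A_2..A_4: k=2: 0+1856+22·4·16=3264; k=3: 2552+0+22·29·16=12760 → min 3264.
Top-level splits: k=1: (A_1..A_1)·(A_2..A_4) → 0+3264+17·22·16 = 9248; k=2: (A_1..A_2)·(A_3..A_4) → 1496+1856+17·4·16 = 4440; k=3: (A_1..A_3)·(A_4..A_4) → 3468+0+17·29·16 = 11356.
Best split is after A_2, i.e. k = 2.

2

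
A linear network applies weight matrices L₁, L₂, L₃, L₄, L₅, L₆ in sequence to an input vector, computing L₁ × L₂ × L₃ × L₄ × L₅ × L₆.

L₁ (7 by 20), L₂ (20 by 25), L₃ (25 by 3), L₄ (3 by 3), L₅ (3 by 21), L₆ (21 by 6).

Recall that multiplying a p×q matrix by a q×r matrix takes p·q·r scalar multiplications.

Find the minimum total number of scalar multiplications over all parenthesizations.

Adjacent pairs: L₁L₂ = 7·20·25 = 3500; L₂L₃ = 20·25·3 = 1500; L₃L₄ = 25·3·3 = 225; L₄L₅ = 3·3·21 = 189; L₅L₆ = 3·21·6 = 378.
Length 3: L₁..L₃: k=1: 0+1500+7·20·3=1920; k=2: 3500+0+7·25·3=4025 → min 1920 | L₂..L₄: k=2: 0+225+20·25·3=1725; k=3: 1500+0+20·3·3=1680 → min 1680 | L₃..L₅: k=3: 0+189+25·3·21=1764; k=4: 225+0+25·3·21=1800 → min 1764 | L₄..L₆: k=4: 0+378+3·3·6=432; k=5: 189+0+3·21·6=567 → min 432.
Length 4: L₁..L₄: k=1: 0+1680+7·20·3=2100; k=2: 3500+225+7·25·3=4250; k=3: 1920+0+7·3·3=1983 → min 1983 | L₂..L₅: k=2: 0+1764+20·25·21=12264; k=3: 1500+189+20·3·21=2949; k=4: 1680+0+20·3·21=2940 → min 2940 | L₃..L₆: k=3: 0+432+25·3·6=882; k=4: 225+378+25·3·6=1053; k=5: 1764+0+25·21·6=4914 → min 882.
Length 5: L₁..L₅: k=1: 0+2940+7·20·21=5880; k=2: 3500+1764+7·25·21=8939; k=3: 1920+189+7·3·21=2550; k=4: 1983+0+7·3·21=2424 → min 2424 | L₂..L₆: k=2: 0+882+20·25·6=3882; k=3: 1500+432+20·3·6=2292; k=4: 1680+378+20·3·6=2418; k=5: 2940+0+20·21·6=5460 → min 2292.
Length 6: L₁..L₆: k=1: 0+2292+7·20·6=3132; k=2: 3500+882+7·25·6=5432; k=3: 1920+432+7·3·6=2478; k=4: 1983+378+7·3·6=2487; k=5: 2424+0+7·21·6=3306 → min 2478.
Optimal order: ((L₁ × (L₂ × L₃)) × (L₄ × (L₅ × L₆))) with cost 2478.

2478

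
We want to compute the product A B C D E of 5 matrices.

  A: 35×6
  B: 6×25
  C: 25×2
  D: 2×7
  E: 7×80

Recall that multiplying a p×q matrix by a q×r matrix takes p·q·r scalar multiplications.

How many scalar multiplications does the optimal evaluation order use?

7440

Adjacent pairs: AB = 35·6·25 = 5250; BC = 6·25·2 = 300; CD = 25·2·7 = 350; DE = 2·7·80 = 1120.
Length 3: A..C: k=1: 0+300+35·6·2=720; k=2: 5250+0+35·25·2=7000 → min 720 | B..D: k=2: 0+350+6·25·7=1400; k=3: 300+0+6·2·7=384 → min 384 | C..E: k=3: 0+1120+25·2·80=5120; k=4: 350+0+25·7·80=14350 → min 5120.
Length 4: A..D: k=1: 0+384+35·6·7=1854; k=2: 5250+350+35·25·7=11725; k=3: 720+0+35·2·7=1210 → min 1210 | B..E: k=2: 0+5120+6·25·80=17120; k=3: 300+1120+6·2·80=2380; k=4: 384+0+6·7·80=3744 → min 2380.
Length 5: A..E: k=1: 0+2380+35·6·80=19180; k=2: 5250+5120+35·25·80=80370; k=3: 720+1120+35·2·80=7440; k=4: 1210+0+35·7·80=20810 → min 7440.
Optimal order: ((A (B C)) (D E)) with cost 7440.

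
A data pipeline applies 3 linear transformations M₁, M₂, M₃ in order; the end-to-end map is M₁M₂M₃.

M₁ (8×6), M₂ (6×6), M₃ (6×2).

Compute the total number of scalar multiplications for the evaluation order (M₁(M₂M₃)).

168

(M₂M₃): 6×6 by 6×2 → 6×2, cost 6·6·2 = 72
(M₁(M₂M₃)): 8×6 by 6×2 → 8×2, cost 8·6·2 = 96; cumulative 168
Total: 168 scalar multiplications.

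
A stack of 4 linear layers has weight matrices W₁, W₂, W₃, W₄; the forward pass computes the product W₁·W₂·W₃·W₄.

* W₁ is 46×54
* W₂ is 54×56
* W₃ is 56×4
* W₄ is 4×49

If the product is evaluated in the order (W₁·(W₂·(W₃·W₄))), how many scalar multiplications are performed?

(W₃·W₄): 56×4 by 4×49 → 56×49, cost 56·4·49 = 10976
(W₂·(W₃·W₄)): 54×56 by 56×49 → 54×49, cost 54·56·49 = 148176; cumulative 159152
(W₁·(W₂·(W₃·W₄))): 46×54 by 54×49 → 46×49, cost 46·54·49 = 121716; cumulative 280868
Total: 280868 scalar multiplications.

280868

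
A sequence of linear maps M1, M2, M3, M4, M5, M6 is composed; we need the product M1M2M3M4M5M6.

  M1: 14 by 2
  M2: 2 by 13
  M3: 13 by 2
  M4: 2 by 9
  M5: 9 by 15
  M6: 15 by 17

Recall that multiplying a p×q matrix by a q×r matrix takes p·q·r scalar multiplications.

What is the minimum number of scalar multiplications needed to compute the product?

1344

Adjacent pairs: M1M2 = 14·2·13 = 364; M2M3 = 2·13·2 = 52; M3M4 = 13·2·9 = 234; M4M5 = 2·9·15 = 270; M5M6 = 9·15·17 = 2295.
Length 3: M1..M3: k=1: 0+52+14·2·2=108; k=2: 364+0+14·13·2=728 → min 108 | M2..M4: k=2: 0+234+2·13·9=468; k=3: 52+0+2·2·9=88 → min 88 | M3..M5: k=3: 0+270+13·2·15=660; k=4: 234+0+13·9·15=1989 → min 660 | M4..M6: k=4: 0+2295+2·9·17=2601; k=5: 270+0+2·15·17=780 → min 780.
Length 4: M1..M4: k=1: 0+88+14·2·9=340; k=2: 364+234+14·13·9=2236; k=3: 108+0+14·2·9=360 → min 340 | M2..M5: k=2: 0+660+2·13·15=1050; k=3: 52+270+2·2·15=382; k=4: 88+0+2·9·15=358 → min 358 | M3..M6: k=3: 0+780+13·2·17=1222; k=4: 234+2295+13·9·17=4518; k=5: 660+0+13·15·17=3975 → min 1222.
Length 5: M1..M5: k=1: 0+358+14·2·15=778; k=2: 364+660+14·13·15=3754; k=3: 108+270+14·2·15=798; k=4: 340+0+14·9·15=2230 → min 778 | M2..M6: k=2: 0+1222+2·13·17=1664; k=3: 52+780+2·2·17=900; k=4: 88+2295+2·9·17=2689; k=5: 358+0+2·15·17=868 → min 868.
Length 6: M1..M6: k=1: 0+868+14·2·17=1344; k=2: 364+1222+14·13·17=4680; k=3: 108+780+14·2·17=1364; k=4: 340+2295+14·9·17=4777; k=5: 778+0+14·15·17=4348 → min 1344.
Optimal order: (M1((((M2M3)M4)M5)M6)) with cost 1344.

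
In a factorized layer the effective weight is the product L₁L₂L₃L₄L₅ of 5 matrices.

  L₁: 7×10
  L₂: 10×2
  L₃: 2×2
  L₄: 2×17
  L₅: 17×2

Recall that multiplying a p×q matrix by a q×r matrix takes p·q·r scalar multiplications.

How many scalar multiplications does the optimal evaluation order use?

Adjacent pairs: L₁L₂ = 7·10·2 = 140; L₂L₃ = 10·2·2 = 40; L₃L₄ = 2·2·17 = 68; L₄L₅ = 2·17·2 = 68.
Length 3: L₁..L₃: k=1: 0+40+7·10·2=180; k=2: 140+0+7·2·2=168 → min 168 | L₂..L₄: k=2: 0+68+10·2·17=408; k=3: 40+0+10·2·17=380 → min 380 | L₃..L₅: k=3: 0+68+2·2·2=76; k=4: 68+0+2·17·2=136 → min 76.
Length 4: L₁..L₄: k=1: 0+380+7·10·17=1570; k=2: 140+68+7·2·17=446; k=3: 168+0+7·2·17=406 → min 406 | L₂..L₅: k=2: 0+76+10·2·2=116; k=3: 40+68+10·2·2=148; k=4: 380+0+10·17·2=720 → min 116.
Length 5: L₁..L₅: k=1: 0+116+7·10·2=256; k=2: 140+76+7·2·2=244; k=3: 168+68+7·2·2=264; k=4: 406+0+7·17·2=644 → min 244.
Optimal order: ((L₁L₂)(L₃(L₄L₅))) with cost 244.

244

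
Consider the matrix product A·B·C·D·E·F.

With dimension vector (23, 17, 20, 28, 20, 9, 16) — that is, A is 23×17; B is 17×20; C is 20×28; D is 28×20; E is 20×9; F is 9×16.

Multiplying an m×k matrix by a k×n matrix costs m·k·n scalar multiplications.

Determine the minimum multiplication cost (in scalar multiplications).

19971

Adjacent pairs: AB = 23·17·20 = 7820; BC = 17·20·28 = 9520; CD = 20·28·20 = 11200; DE = 28·20·9 = 5040; EF = 20·9·16 = 2880.
Length 3: A..C: k=1: 0+9520+23·17·28=20468; k=2: 7820+0+23·20·28=20700 → min 20468 | B..D: k=2: 0+11200+17·20·20=18000; k=3: 9520+0+17·28·20=19040 → min 18000 | C..E: k=3: 0+5040+20·28·9=10080; k=4: 11200+0+20·20·9=14800 → min 10080 | D..F: k=4: 0+2880+28·20·16=11840; k=5: 5040+0+28·9·16=9072 → min 9072.
Length 4: A..D: k=1: 0+18000+23·17·20=25820; k=2: 7820+11200+23·20·20=28220; k=3: 20468+0+23·28·20=33348 → min 25820 | B..E: k=2: 0+10080+17·20·9=13140; k=3: 9520+5040+17·28·9=18844; k=4: 18000+0+17·20·9=21060 → min 13140 | C..F: k=3: 0+9072+20·28·16=18032; k=4: 11200+2880+20·20·16=20480; k=5: 10080+0+20·9·16=12960 → min 12960.
Length 5: A..E: k=1: 0+13140+23·17·9=16659; k=2: 7820+10080+23·20·9=22040; k=3: 20468+5040+23·28·9=31304; k=4: 25820+0+23·20·9=29960 → min 16659 | B..F: k=2: 0+12960+17·20·16=18400; k=3: 9520+9072+17·28·16=26208; k=4: 18000+2880+17·20·16=26320; k=5: 13140+0+17·9·16=15588 → min 15588.
Length 6: A..F: k=1: 0+15588+23·17·16=21844; k=2: 7820+12960+23·20·16=28140; k=3: 20468+9072+23·28·16=39844; k=4: 25820+2880+23·20·16=36060; k=5: 16659+0+23·9·16=19971 → min 19971.
Optimal order: ((A·(B·(C·(D·E))))·F) with cost 19971.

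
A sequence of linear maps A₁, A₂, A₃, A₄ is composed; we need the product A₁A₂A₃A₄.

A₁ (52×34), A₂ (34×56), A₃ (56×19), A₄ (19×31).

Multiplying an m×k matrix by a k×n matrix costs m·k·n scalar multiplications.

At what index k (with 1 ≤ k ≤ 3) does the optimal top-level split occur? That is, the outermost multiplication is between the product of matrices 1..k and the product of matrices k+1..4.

Adjacent pairs: A₁A₂ = 52·34·56 = 99008; A₂A₃ = 34·56·19 = 36176; A₃A₄ = 56·19·31 = 32984.
Length 3: A₁..A₃: k=1: 0+36176+52·34·19=69768; k=2: 99008+0+52·56·19=154336 → min 69768 | A₂..A₄: k=2: 0+32984+34·56·31=92008; k=3: 36176+0+34·19·31=56202 → min 56202.
Top-level splits: k=1: (A₁..A₁)·(A₂..A₄) → 0+56202+52·34·31 = 111010; k=2: (A₁..A₂)·(A₃..A₄) → 99008+32984+52·56·31 = 222264; k=3: (A₁..A₃)·(A₄..A₄) → 69768+0+52·19·31 = 100396.
Best split is after A₃, i.e. k = 3.

3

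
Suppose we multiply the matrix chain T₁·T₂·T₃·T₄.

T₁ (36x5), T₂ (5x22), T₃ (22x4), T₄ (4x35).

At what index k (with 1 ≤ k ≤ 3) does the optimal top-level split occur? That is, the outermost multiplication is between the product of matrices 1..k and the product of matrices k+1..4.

Adjacent pairs: T₁T₂ = 36·5·22 = 3960; T₂T₃ = 5·22·4 = 440; T₃T₄ = 22·4·35 = 3080.
Length 3: T₁..T₃: k=1: 0+440+36·5·4=1160; k=2: 3960+0+36·22·4=7128 → min 1160 | T₂..T₄: k=2: 0+3080+5·22·35=6930; k=3: 440+0+5·4·35=1140 → min 1140.
Top-level splits: k=1: (T₁..T₁)·(T₂..T₄) → 0+1140+36·5·35 = 7440; k=2: (T₁..T₂)·(T₃..T₄) → 3960+3080+36·22·35 = 34760; k=3: (T₁..T₃)·(T₄..T₄) → 1160+0+36·4·35 = 6200.
Best split is after T₃, i.e. k = 3.

3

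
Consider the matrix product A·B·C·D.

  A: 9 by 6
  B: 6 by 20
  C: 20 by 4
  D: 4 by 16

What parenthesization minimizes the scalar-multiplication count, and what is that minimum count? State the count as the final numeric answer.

1272

Adjacent pairs: AB = 9·6·20 = 1080; BC = 6·20·4 = 480; CD = 20·4·16 = 1280.
Length 3: A..C: k=1: 0+480+9·6·4=696; k=2: 1080+0+9·20·4=1800 → min 696 | B..D: k=2: 0+1280+6·20·16=3200; k=3: 480+0+6·4·16=864 → min 864.
Length 4: A..D: k=1: 0+864+9·6·16=1728; k=2: 1080+1280+9·20·16=5240; k=3: 696+0+9·4·16=1272 → min 1272.
Optimal parenthesization: ((A·(B·C))·D) with cost 1272.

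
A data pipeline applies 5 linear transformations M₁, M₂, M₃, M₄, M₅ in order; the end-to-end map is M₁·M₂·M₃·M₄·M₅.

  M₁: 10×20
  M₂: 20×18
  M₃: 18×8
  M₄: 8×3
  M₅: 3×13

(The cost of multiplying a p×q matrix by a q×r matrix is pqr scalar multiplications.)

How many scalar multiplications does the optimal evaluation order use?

2502

Adjacent pairs: M₁M₂ = 10·20·18 = 3600; M₂M₃ = 20·18·8 = 2880; M₃M₄ = 18·8·3 = 432; M₄M₅ = 8·3·13 = 312.
Length 3: M₁..M₃: k=1: 0+2880+10·20·8=4480; k=2: 3600+0+10·18·8=5040 → min 4480 | M₂..M₄: k=2: 0+432+20·18·3=1512; k=3: 2880+0+20·8·3=3360 → min 1512 | M₃..M₅: k=3: 0+312+18·8·13=2184; k=4: 432+0+18·3·13=1134 → min 1134.
Length 4: M₁..M₄: k=1: 0+1512+10·20·3=2112; k=2: 3600+432+10·18·3=4572; k=3: 4480+0+10·8·3=4720 → min 2112 | M₂..M₅: k=2: 0+1134+20·18·13=5814; k=3: 2880+312+20·8·13=5272; k=4: 1512+0+20·3·13=2292 → min 2292.
Length 5: M₁..M₅: k=1: 0+2292+10·20·13=4892; k=2: 3600+1134+10·18·13=7074; k=3: 4480+312+10·8·13=5832; k=4: 2112+0+10·3·13=2502 → min 2502.
Optimal order: ((M₁·(M₂·(M₃·M₄)))·M₅) with cost 2502.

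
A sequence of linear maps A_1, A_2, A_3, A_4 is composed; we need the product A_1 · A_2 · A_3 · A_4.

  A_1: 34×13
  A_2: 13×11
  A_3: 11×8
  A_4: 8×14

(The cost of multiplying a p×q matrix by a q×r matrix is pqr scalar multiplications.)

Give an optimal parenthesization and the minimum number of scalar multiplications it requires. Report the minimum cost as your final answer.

Adjacent pairs: A_1A_2 = 34·13·11 = 4862; A_2A_3 = 13·11·8 = 1144; A_3A_4 = 11·8·14 = 1232.
Length 3: A_1..A_3: k=1: 0+1144+34·13·8=4680; k=2: 4862+0+34·11·8=7854 → min 4680 | A_2..A_4: k=2: 0+1232+13·11·14=3234; k=3: 1144+0+13·8·14=2600 → min 2600.
Length 4: A_1..A_4: k=1: 0+2600+34·13·14=8788; k=2: 4862+1232+34·11·14=11330; k=3: 4680+0+34·8·14=8488 → min 8488.
Optimal parenthesization: ((A_1 · (A_2 · A_3)) · A_4) with cost 8488.

8488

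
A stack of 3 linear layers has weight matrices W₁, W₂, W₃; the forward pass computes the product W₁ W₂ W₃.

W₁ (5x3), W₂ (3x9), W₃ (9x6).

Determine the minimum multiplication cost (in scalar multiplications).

252

Order (W₁ (W₂ W₃)): (W₂ W₃): 3×9 by 9×6 → 3×6, cost 3·9·6 = 162; (W₁ (W₂ W₃)): 5×3 by 3×6 → 5×6, cost 5·3·6 = 90; cumulative 252. Total 252.
Order ((W₁ W₂) W₃): (W₁ W₂): 5×3 by 3×9 → 5×9, cost 5·3·9 = 135; ((W₁ W₂) W₃): 5×9 by 9×6 → 5×6, cost 5·9·6 = 270; cumulative 405. Total 405.
Minimum: 252.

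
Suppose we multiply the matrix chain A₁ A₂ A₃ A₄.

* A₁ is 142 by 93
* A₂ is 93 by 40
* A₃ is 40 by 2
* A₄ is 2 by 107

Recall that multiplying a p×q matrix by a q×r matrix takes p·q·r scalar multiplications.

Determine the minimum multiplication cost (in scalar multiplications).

Adjacent pairs: A₁A₂ = 142·93·40 = 528240; A₂A₃ = 93·40·2 = 7440; A₃A₄ = 40·2·107 = 8560.
Length 3: A₁..A₃: k=1: 0+7440+142·93·2=33852; k=2: 528240+0+142·40·2=539600 → min 33852 | A₂..A₄: k=2: 0+8560+93·40·107=406600; k=3: 7440+0+93·2·107=27342 → min 27342.
Length 4: A₁..A₄: k=1: 0+27342+142·93·107=1440384; k=2: 528240+8560+142·40·107=1144560; k=3: 33852+0+142·2·107=64240 → min 64240.
Optimal order: ((A₁ (A₂ A₃)) A₄) with cost 64240.

64240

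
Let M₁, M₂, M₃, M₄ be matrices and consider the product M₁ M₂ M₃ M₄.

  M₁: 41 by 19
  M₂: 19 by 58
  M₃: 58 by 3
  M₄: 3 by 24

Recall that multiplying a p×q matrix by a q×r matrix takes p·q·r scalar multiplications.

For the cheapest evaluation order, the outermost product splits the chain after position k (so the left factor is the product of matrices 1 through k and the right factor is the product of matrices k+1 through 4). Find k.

Adjacent pairs: M₁M₂ = 41·19·58 = 45182; M₂M₃ = 19·58·3 = 3306; M₃M₄ = 58·3·24 = 4176.
Length 3: M₁..M₃: k=1: 0+3306+41·19·3=5643; k=2: 45182+0+41·58·3=52316 → min 5643 | M₂..M₄: k=2: 0+4176+19·58·24=30624; k=3: 3306+0+19·3·24=4674 → min 4674.
Top-level splits: k=1: (M₁..M₁)·(M₂..M₄) → 0+4674+41·19·24 = 23370; k=2: (M₁..M₂)·(M₃..M₄) → 45182+4176+41·58·24 = 106430; k=3: (M₁..M₃)·(M₄..M₄) → 5643+0+41·3·24 = 8595.
Best split is after M₃, i.e. k = 3.

3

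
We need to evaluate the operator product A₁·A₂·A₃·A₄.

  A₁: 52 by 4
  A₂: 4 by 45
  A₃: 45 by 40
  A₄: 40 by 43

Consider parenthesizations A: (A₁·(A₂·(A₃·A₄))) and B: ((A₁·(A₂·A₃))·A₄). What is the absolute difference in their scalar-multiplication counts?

10876

Order A = (A₁·(A₂·(A₃·A₄))): (A₃·A₄): 45×40 by 40×43 → 45×43, cost 45·40·43 = 77400; (A₂·(A₃·A₄)): 4×45 by 45×43 → 4×43, cost 4·45·43 = 7740; cumulative 85140; (A₁·(A₂·(A₃·A₄))): 52×4 by 4×43 → 52×43, cost 52·4·43 = 8944; cumulative 94084. Total 94084.
Order B = ((A₁·(A₂·A₃))·A₄): (A₂·A₃): 4×45 by 45×40 → 4×40, cost 4·45·40 = 7200; (A₁·(A₂·A₃)): 52×4 by 4×40 → 52×40, cost 52·4·40 = 8320; cumulative 15520; ((A₁·(A₂·A₃))·A₄): 52×40 by 40×43 → 52×43, cost 52·40·43 = 89440; cumulative 104960. Total 104960.
Difference: |94084 − 104960| = 10876.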